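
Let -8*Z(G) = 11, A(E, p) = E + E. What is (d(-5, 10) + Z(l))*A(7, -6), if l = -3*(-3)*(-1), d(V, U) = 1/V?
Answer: -441/20 ≈ -22.050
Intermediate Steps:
A(E, p) = 2*E
l = -9 (l = 9*(-1) = -9)
Z(G) = -11/8 (Z(G) = -⅛*11 = -11/8)
(d(-5, 10) + Z(l))*A(7, -6) = (1/(-5) - 11/8)*(2*7) = (-⅕ - 11/8)*14 = -63/40*14 = -441/20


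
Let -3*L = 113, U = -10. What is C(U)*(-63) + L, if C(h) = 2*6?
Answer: -2381/3 ≈ -793.67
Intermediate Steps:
C(h) = 12
L = -113/3 (L = -⅓*113 = -113/3 ≈ -37.667)
C(U)*(-63) + L = 12*(-63) - 113/3 = -756 - 113/3 = -2381/3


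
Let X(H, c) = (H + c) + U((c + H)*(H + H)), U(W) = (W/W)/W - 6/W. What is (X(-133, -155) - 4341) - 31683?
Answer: -2781789701/76608 ≈ -36312.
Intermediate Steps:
U(W) = -5/W (U(W) = 1/W - 6/W = -5/W)
X(H, c) = H + c - 5/(2*H*(H + c)) (X(H, c) = (H + c) - 5*1/((H + H)*(c + H)) = (H + c) - 5*1/(2*H*(H + c)) = (H + c) - 5/(2*H*(H + c)) = H + c - 5/(2*H*(H + c)))
(X(-133, -155) - 4341) - 31683 = ((-5/2 - 133*(-133 - 155)²)/((-133)*(-133 - 155)) - 4341) - 31683 = (-1/133*(-5/2 - 133*(-288)²)/(-288) - 4341) - 31683 = (-1/133*(-1/288)*(-5/2 - 133*82944) - 4341) - 31683 = (-1/133*(-1/288)*(-5/2 - 11031552) - 4341) - 31683 = (-1/133*(-1/288)*(-22063109/2) - 4341) - 31683 = (-22063109/76608 - 4341) - 31683 = -354618437/76608 - 31683 = -2781789701/76608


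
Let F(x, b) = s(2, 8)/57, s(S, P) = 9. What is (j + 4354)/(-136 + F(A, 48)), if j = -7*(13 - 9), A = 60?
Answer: -82194/2581 ≈ -31.846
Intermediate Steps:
F(x, b) = 3/19 (F(x, b) = 9/57 = 9*(1/57) = 3/19)
j = -28 (j = -7*4 = -28)
(j + 4354)/(-136 + F(A, 48)) = (-28 + 4354)/(-136 + 3/19) = 4326/(-2581/19) = 4326*(-19/2581) = -82194/2581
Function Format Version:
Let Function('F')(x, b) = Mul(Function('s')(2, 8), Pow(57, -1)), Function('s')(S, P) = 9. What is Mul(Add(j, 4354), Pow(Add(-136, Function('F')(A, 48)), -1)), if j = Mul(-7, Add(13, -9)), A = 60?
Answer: Rational(-82194, 2581) ≈ -31.846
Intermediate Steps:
Function('F')(x, b) = Rational(3, 19) (Function('F')(x, b) = Mul(9, Pow(57, -1)) = Mul(9, Rational(1, 57)) = Rational(3, 19))
j = -28 (j = Mul(-7, 4) = -28)
Mul(Add(j, 4354), Pow(Add(-136, Function('F')(A, 48)), -1)) = Mul(Add(-28, 4354), Pow(Add(-136, Rational(3, 19)), -1)) = Mul(4326, Pow(Rational(-2581, 19), -1)) = Mul(4326, Rational(-19, 2581)) = Rational(-82194, 2581)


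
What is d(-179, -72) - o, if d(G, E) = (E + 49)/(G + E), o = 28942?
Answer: -7264419/251 ≈ -28942.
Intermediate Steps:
d(G, E) = (49 + E)/(E + G)
d(-179, -72) - o = (49 - 72)/(-72 - 179) - 1*28942 = -23/(-251) - 28942 = -1/251*(-23) - 28942 = 23/251 - 28942 = -7264419/251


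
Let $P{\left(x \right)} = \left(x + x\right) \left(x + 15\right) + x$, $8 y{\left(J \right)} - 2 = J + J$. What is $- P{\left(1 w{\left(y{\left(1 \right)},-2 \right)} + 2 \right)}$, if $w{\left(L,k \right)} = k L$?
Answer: $-33$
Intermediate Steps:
$y{\left(J \right)} = \frac{1}{4} + \frac{J}{4}$ ($y{\left(J \right)} = \frac{1}{4} + \frac{J + J}{8} = \frac{1}{4} + \frac{2 J}{8} = \frac{1}{4} + \frac{J}{4}$)
$w{\left(L,k \right)} = L k$
$P{\left(x \right)} = x + 2 x \left(15 + x\right)$ ($P{\left(x \right)} = 2 x \left(15 + x\right) + x = x + 2 x \left(15 + x\right)$)
$- P{\left(1 w{\left(y{\left(1 \right)},-2 \right)} + 2 \right)} = - \left(1 \left(\frac{1}{4} + \frac{1}{4} \cdot 1\right) \left(-2\right) + 2\right) \left(31 + 2 \left(1 \left(\frac{1}{4} + \frac{1}{4} \cdot 1\right) \left(-2\right) + 2\right)\right) = - \left(1 \left(\frac{1}{4} + \frac{1}{4}\right) \left(-2\right) + 2\right) \left(31 + 2 \left(1 \left(\frac{1}{4} + \frac{1}{4}\right) \left(-2\right) + 2\right)\right) = - \left(1 \cdot \frac{1}{2} \left(-2\right) + 2\right) \left(31 + 2 \left(1 \cdot \frac{1}{2} \left(-2\right) + 2\right)\right) = - \left(1 \left(-1\right) + 2\right) \left(31 + 2 \left(1 \left(-1\right) + 2\right)\right) = - \left(-1 + 2\right) \left(31 + 2 \left(-1 + 2\right)\right) = - 1 \left(31 + 2 \cdot 1\right) = - 1 \left(31 + 2\right) = - 1 \cdot 33 = \left(-1\right) 33 = -33$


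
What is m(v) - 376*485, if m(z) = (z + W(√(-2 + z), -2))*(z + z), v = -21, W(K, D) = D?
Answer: -181394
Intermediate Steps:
m(z) = 2*z*(-2 + z) (m(z) = (z - 2)*(z + z) = (-2 + z)*(2*z) = 2*z*(-2 + z))
m(v) - 376*485 = 2*(-21)*(-2 - 21) - 376*485 = 2*(-21)*(-23) - 182360 = 966 - 182360 = -181394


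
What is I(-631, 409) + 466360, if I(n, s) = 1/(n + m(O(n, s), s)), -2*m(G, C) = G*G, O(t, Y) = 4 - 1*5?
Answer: 589012678/1263 ≈ 4.6636e+5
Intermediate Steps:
O(t, Y) = -1 (O(t, Y) = 4 - 5 = -1)
m(G, C) = -G**2/2 (m(G, C) = -G*G/2 = -G**2/2)
I(n, s) = 1/(-1/2 + n) (I(n, s) = 1/(n - 1/2*(-1)**2) = 1/(n - 1/2*1) = 1/(n - 1/2) = 1/(-1/2 + n))
I(-631, 409) + 466360 = 2/(-1 + 2*(-631)) + 466360 = 2/(-1 - 1262) + 466360 = 2/(-1263) + 466360 = 2*(-1/1263) + 466360 = -2/1263 + 466360 = 589012678/1263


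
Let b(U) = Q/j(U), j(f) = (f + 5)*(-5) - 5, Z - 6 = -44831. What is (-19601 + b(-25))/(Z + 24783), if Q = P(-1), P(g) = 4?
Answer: 169281/173090 ≈ 0.97799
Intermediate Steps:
Q = 4
Z = -44825 (Z = 6 - 44831 = -44825)
j(f) = -30 - 5*f (j(f) = (5 + f)*(-5) - 5 = (-25 - 5*f) - 5 = -30 - 5*f)
b(U) = 4/(-30 - 5*U)
(-19601 + b(-25))/(Z + 24783) = (-19601 - 4/(30 + 5*(-25)))/(-44825 + 24783) = (-19601 - 4/(30 - 125))/(-20042) = (-19601 - 4/(-95))*(-1/20042) = (-19601 - 4*(-1/95))*(-1/20042) = (-19601 + 4/95)*(-1/20042) = -1862091/95*(-1/20042) = 169281/173090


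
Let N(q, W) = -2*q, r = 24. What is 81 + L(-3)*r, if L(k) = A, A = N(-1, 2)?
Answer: 129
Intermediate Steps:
A = 2 (A = -2*(-1) = 2)
L(k) = 2
81 + L(-3)*r = 81 + 2*24 = 81 + 48 = 129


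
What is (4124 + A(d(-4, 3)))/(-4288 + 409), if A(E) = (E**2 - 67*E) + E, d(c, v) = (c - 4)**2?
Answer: -444/431 ≈ -1.0302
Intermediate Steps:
d(c, v) = (-4 + c)**2
A(E) = E**2 - 66*E
(4124 + A(d(-4, 3)))/(-4288 + 409) = (4124 + (-4 - 4)**2*(-66 + (-4 - 4)**2))/(-4288 + 409) = (4124 + (-8)**2*(-66 + (-8)**2))/(-3879) = (4124 + 64*(-66 + 64))*(-1/3879) = (4124 + 64*(-2))*(-1/3879) = (4124 - 128)*(-1/3879) = 3996*(-1/3879) = -444/431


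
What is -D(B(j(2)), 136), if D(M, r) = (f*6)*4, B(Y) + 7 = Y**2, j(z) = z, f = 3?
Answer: -72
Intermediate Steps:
B(Y) = -7 + Y**2
D(M, r) = 72 (D(M, r) = (3*6)*4 = 18*4 = 72)
-D(B(j(2)), 136) = -1*72 = -72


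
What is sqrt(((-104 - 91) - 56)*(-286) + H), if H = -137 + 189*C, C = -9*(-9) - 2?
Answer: 6*sqrt(2405) ≈ 294.24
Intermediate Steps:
C = 79 (C = 81 - 2 = 79)
H = 14794 (H = -137 + 189*79 = -137 + 14931 = 14794)
sqrt(((-104 - 91) - 56)*(-286) + H) = sqrt(((-104 - 91) - 56)*(-286) + 14794) = sqrt((-195 - 56)*(-286) + 14794) = sqrt(-251*(-286) + 14794) = sqrt(71786 + 14794) = sqrt(86580) = 6*sqrt(2405)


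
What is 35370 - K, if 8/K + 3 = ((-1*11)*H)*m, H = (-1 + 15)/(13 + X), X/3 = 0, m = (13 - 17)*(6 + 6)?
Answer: 260075506/7353 ≈ 35370.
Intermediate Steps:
m = -48 (m = -4*12 = -48)
X = 0 (X = 3*0 = 0)
H = 14/13 (H = (-1 + 15)/(13 + 0) = 14/13 ≈ 1.0769)
K = 104/7353 (K = 8/(-3 + (-1*11*(14/13))*(-48)) = 8/(-3 - 11*14/13*(-48)) = 8/(-3 - 154/13*(-48)) = 8/(-3 + 7392/13) = 8/(7353/13) = 8*(13/7353) = 104/7353 ≈ 0.014144)
35370 - K = 35370 - 1*104/7353 = 35370 - 104/7353 = 260075506/7353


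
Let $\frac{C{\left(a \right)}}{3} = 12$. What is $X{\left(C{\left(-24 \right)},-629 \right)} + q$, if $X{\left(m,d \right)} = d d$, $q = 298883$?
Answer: $694524$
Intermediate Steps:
$C{\left(a \right)} = 36$ ($C{\left(a \right)} = 3 \cdot 12 = 36$)
$X{\left(m,d \right)} = d^{2}$
$X{\left(C{\left(-24 \right)},-629 \right)} + q = \left(-629\right)^{2} + 298883 = 395641 + 298883 = 694524$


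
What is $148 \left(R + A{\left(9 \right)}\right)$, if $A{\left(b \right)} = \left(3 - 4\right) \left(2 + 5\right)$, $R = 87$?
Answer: $11840$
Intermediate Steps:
$A{\left(b \right)} = -7$ ($A{\left(b \right)} = \left(-1\right) 7 = -7$)
$148 \left(R + A{\left(9 \right)}\right) = 148 \left(87 - 7\right) = 148 \cdot 80 = 11840$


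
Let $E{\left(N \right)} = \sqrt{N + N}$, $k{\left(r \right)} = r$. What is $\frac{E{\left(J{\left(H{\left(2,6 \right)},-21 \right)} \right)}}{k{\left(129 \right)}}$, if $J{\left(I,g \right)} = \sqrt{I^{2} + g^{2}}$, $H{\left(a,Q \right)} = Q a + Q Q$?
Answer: $\frac{\sqrt{6} \sqrt[4]{305}}{129} \approx 0.079352$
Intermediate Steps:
$H{\left(a,Q \right)} = Q^{2} + Q a$ ($H{\left(a,Q \right)} = Q a + Q^{2} = Q^{2} + Q a$)
$E{\left(N \right)} = \sqrt{2} \sqrt{N}$ ($E{\left(N \right)} = \sqrt{2 N} = \sqrt{2} \sqrt{N}$)
$\frac{E{\left(J{\left(H{\left(2,6 \right)},-21 \right)} \right)}}{k{\left(129 \right)}} = \frac{\sqrt{2} \sqrt{\sqrt{\left(6 \left(6 + 2\right)\right)^{2} + \left(-21\right)^{2}}}}{129} = \sqrt{2} \sqrt{\sqrt{\left(6 \cdot 8\right)^{2} + 441}} \cdot \frac{1}{129} = \sqrt{2} \sqrt{\sqrt{48^{2} + 441}} \cdot \frac{1}{129} = \sqrt{2} \sqrt{\sqrt{2304 + 441}} \cdot \frac{1}{129} = \sqrt{2} \sqrt{\sqrt{2745}} \cdot \frac{1}{129} = \sqrt{2} \sqrt{3 \sqrt{305}} \cdot \frac{1}{129} = \sqrt{2} \sqrt{3} \sqrt[4]{305} \cdot \frac{1}{129} = \sqrt{6} \sqrt[4]{305} \cdot \frac{1}{129} = \frac{\sqrt{6} \sqrt[4]{305}}{129}$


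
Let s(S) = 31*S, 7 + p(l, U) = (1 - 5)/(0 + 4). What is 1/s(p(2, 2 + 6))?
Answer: -1/248 ≈ -0.0040323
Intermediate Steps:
p(l, U) = -8 (p(l, U) = -7 + (1 - 5)/(0 + 4) = -7 - 4/4 = -7 - 4*¼ = -7 - 1 = -8)
1/s(p(2, 2 + 6)) = 1/(31*(-8)) = 1/(-248) = -1/248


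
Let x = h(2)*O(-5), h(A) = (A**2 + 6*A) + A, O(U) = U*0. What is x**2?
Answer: 0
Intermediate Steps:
O(U) = 0
h(A) = A**2 + 7*A
x = 0 (x = (2*(7 + 2))*0 = (2*9)*0 = 18*0 = 0)
x**2 = 0**2 = 0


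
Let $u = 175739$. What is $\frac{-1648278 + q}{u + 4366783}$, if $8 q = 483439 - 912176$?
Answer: $- \frac{13614961}{36340176} \approx -0.37465$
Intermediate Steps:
$q = - \frac{428737}{8}$ ($q = \frac{483439 - 912176}{8} = \frac{1}{8} \left(-428737\right) = - \frac{428737}{8} \approx -53592.0$)
$\frac{-1648278 + q}{u + 4366783} = \frac{-1648278 - \frac{428737}{8}}{175739 + 4366783} = - \frac{13614961}{8 \cdot 4542522} = \left(- \frac{13614961}{8}\right) \frac{1}{4542522} = - \frac{13614961}{36340176}$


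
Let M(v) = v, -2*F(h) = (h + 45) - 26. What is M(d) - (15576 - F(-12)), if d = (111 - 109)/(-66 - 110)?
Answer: -1370997/88 ≈ -15580.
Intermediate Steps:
F(h) = -19/2 - h/2 (F(h) = -((h + 45) - 26)/2 = -((45 + h) - 26)/2 = -(19 + h)/2 = -19/2 - h/2)
d = -1/88 (d = 2/(-176) = 2*(-1/176) = -1/88 ≈ -0.011364)
M(d) - (15576 - F(-12)) = -1/88 - (15576 - (-19/2 - 1/2*(-12))) = -1/88 - (15576 - (-19/2 + 6)) = -1/88 - (15576 - 1*(-7/2)) = -1/88 - (15576 + 7/2) = -1/88 - 1*31159/2 = -1/88 - 31159/2 = -1370997/88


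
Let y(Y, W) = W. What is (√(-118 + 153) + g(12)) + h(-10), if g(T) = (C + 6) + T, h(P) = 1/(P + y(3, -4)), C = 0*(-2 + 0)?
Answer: 251/14 + √35 ≈ 23.845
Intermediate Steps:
C = 0 (C = 0*(-2) = 0)
h(P) = 1/(-4 + P) (h(P) = 1/(P - 4) = 1/(-4 + P))
g(T) = 6 + T (g(T) = (0 + 6) + T = 6 + T)
(√(-118 + 153) + g(12)) + h(-10) = (√(-118 + 153) + (6 + 12)) + 1/(-4 - 10) = (√35 + 18) + 1/(-14) = (18 + √35) - 1/14 = 251/14 + √35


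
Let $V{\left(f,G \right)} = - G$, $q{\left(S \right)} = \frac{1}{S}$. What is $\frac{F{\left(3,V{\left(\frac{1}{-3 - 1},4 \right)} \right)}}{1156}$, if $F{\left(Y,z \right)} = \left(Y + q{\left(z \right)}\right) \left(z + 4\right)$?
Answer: $0$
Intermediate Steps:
$F{\left(Y,z \right)} = \left(4 + z\right) \left(Y + \frac{1}{z}\right)$ ($F{\left(Y,z \right)} = \left(Y + \frac{1}{z}\right) \left(z + 4\right) = \left(Y + \frac{1}{z}\right) \left(4 + z\right) = \left(4 + z\right) \left(Y + \frac{1}{z}\right)$)
$\frac{F{\left(3,V{\left(\frac{1}{-3 - 1},4 \right)} \right)}}{1156} = \frac{1 + 4 \cdot 3 + \frac{4}{\left(-1\right) 4} + 3 \left(\left(-1\right) 4\right)}{1156} = \frac{1 + 12 + \frac{4}{-4} + 3 \left(-4\right)}{1156} = \frac{1 + 12 + 4 \left(- \frac{1}{4}\right) - 12}{1156} = \frac{1 + 12 - 1 - 12}{1156} = \frac{1}{1156} \cdot 0 = 0$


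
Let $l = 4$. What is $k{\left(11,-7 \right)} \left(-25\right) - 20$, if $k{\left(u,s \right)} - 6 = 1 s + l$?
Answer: $-95$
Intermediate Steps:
$k{\left(u,s \right)} = 10 + s$ ($k{\left(u,s \right)} = 6 + \left(1 s + 4\right) = 6 + \left(s + 4\right) = 6 + \left(4 + s\right) = 10 + s$)
$k{\left(11,-7 \right)} \left(-25\right) - 20 = \left(10 - 7\right) \left(-25\right) - 20 = 3 \left(-25\right) - 20 = -75 - 20 = -95$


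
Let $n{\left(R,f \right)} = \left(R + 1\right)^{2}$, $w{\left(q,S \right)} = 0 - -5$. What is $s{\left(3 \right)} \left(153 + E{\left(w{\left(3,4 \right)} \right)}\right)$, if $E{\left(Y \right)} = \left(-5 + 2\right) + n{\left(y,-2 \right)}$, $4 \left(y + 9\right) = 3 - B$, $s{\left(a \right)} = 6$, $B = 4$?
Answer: $\frac{10467}{8} \approx 1308.4$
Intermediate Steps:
$w{\left(q,S \right)} = 5$ ($w{\left(q,S \right)} = 0 + 5 = 5$)
$y = - \frac{37}{4}$ ($y = -9 + \frac{3 - 4}{4} = -9 + \frac{1}{4} \left(-1\right) = -9 - \frac{1}{4} = - \frac{37}{4} \approx -9.25$)
$n{\left(R,f \right)} = \left(1 + R\right)^{2}$
$E{\left(Y \right)} = \frac{1041}{16}$ ($E{\left(Y \right)} = \left(-5 + 2\right) + \left(1 - \frac{37}{4}\right)^{2} = -3 + \left(- \frac{33}{4}\right)^{2} = -3 + \frac{1089}{16} = \frac{1041}{16}$)
$s{\left(3 \right)} \left(153 + E{\left(w{\left(3,4 \right)} \right)}\right) = 6 \left(153 + \frac{1041}{16}\right) = 6 \cdot \frac{3489}{16} = \frac{10467}{8}$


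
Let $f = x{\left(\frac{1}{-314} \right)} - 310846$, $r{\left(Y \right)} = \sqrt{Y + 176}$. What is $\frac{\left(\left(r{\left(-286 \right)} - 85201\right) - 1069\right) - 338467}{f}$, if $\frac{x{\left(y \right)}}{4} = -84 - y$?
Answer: $\frac{66683709}{48855572} - \frac{157 i \sqrt{110}}{48855572} \approx 1.3649 - 3.3704 \cdot 10^{-5} i$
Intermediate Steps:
$r{\left(Y \right)} = \sqrt{176 + Y}$
$x{\left(y \right)} = -336 - 4 y$ ($x{\left(y \right)} = 4 \left(-84 - y\right) = -336 - 4 y$)
$f = - \frac{48855572}{157}$ ($f = \left(-336 - \frac{4}{-314}\right) - 310846 = \left(-336 - - \frac{2}{157}\right) - 310846 = \left(-336 + \frac{2}{157}\right) - 310846 = - \frac{52750}{157} - 310846 = - \frac{48855572}{157} \approx -3.1118 \cdot 10^{5}$)
$\frac{\left(\left(r{\left(-286 \right)} - 85201\right) - 1069\right) - 338467}{f} = \frac{\left(\left(\sqrt{176 - 286} - 85201\right) - 1069\right) - 338467}{- \frac{48855572}{157}} = \left(\left(\left(\sqrt{-110} - 85201\right) - 1069\right) - 338467\right) \left(- \frac{157}{48855572}\right) = \left(\left(\left(i \sqrt{110} - 85201\right) - 1069\right) - 338467\right) \left(- \frac{157}{48855572}\right) = \left(\left(\left(-85201 + i \sqrt{110}\right) - 1069\right) - 338467\right) \left(- \frac{157}{48855572}\right) = \left(\left(-86270 + i \sqrt{110}\right) - 338467\right) \left(- \frac{157}{48855572}\right) = \left(-424737 + i \sqrt{110}\right) \left(- \frac{157}{48855572}\right) = \frac{66683709}{48855572} - \frac{157 i \sqrt{110}}{48855572}$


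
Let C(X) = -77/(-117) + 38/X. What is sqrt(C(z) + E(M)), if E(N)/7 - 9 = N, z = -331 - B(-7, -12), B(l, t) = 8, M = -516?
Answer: I*sqrt(68916827590)/4407 ≈ 59.569*I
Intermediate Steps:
z = -339 (z = -331 - 1*8 = -331 - 8 = -339)
E(N) = 63 + 7*N
C(X) = 77/117 + 38/X (C(X) = -77*(-1/117) + 38/X = 77/117 + 38/X)
sqrt(C(z) + E(M)) = sqrt((77/117 + 38/(-339)) + (63 + 7*(-516))) = sqrt((77/117 + 38*(-1/339)) + (63 - 3612)) = sqrt((77/117 - 38/339) - 3549) = sqrt(7219/13221 - 3549) = sqrt(-46914110/13221) = I*sqrt(68916827590)/4407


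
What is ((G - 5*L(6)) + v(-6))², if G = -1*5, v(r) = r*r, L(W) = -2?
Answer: 1681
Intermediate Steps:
v(r) = r²
G = -5
((G - 5*L(6)) + v(-6))² = ((-5 - 5*(-2)) + (-6)²)² = ((-5 + 10) + 36)² = (5 + 36)² = 41² = 1681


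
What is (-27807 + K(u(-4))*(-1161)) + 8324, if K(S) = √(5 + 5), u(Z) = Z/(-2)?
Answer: -19483 - 1161*√10 ≈ -23154.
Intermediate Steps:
u(Z) = -Z/2 (u(Z) = Z*(-½) = -Z/2)
K(S) = √10
(-27807 + K(u(-4))*(-1161)) + 8324 = (-27807 + √10*(-1161)) + 8324 = (-27807 - 1161*√10) + 8324 = -19483 - 1161*√10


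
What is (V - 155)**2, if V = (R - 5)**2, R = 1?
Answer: 19321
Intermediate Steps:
V = 16 (V = (1 - 5)**2 = (-4)**2 = 16)
(V - 155)**2 = (16 - 155)**2 = (-139)**2 = 19321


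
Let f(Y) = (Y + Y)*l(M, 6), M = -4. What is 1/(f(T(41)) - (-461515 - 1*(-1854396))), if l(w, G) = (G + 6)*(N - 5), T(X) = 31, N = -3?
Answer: -1/1398833 ≈ -7.1488e-7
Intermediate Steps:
l(w, G) = -48 - 8*G (l(w, G) = (G + 6)*(-3 - 5) = (6 + G)*(-8) = -48 - 8*G)
f(Y) = -192*Y (f(Y) = (Y + Y)*(-48 - 8*6) = (2*Y)*(-48 - 48) = (2*Y)*(-96) = -192*Y)
1/(f(T(41)) - (-461515 - 1*(-1854396))) = 1/(-192*31 - (-461515 - 1*(-1854396))) = 1/(-5952 - (-461515 + 1854396)) = 1/(-5952 - 1*1392881) = 1/(-5952 - 1392881) = 1/(-1398833) = -1/1398833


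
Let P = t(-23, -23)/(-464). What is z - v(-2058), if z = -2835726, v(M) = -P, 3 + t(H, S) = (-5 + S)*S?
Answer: -1315777505/464 ≈ -2.8357e+6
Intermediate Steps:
t(H, S) = -3 + S*(-5 + S) (t(H, S) = -3 + (-5 + S)*S = -3 + S*(-5 + S))
P = -641/464 (P = (-3 + (-23)² - 5*(-23))/(-464) = (-3 + 529 + 115)*(-1/464) = 641*(-1/464) = -641/464 ≈ -1.3815)
v(M) = 641/464 (v(M) = -1*(-641/464) = 641/464)
z - v(-2058) = -2835726 - 1*641/464 = -2835726 - 641/464 = -1315777505/464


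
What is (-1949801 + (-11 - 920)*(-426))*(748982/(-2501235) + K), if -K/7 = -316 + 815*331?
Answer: 1465497769431110093/500247 ≈ 2.9295e+12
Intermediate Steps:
K = -1886143 (K = -7*(-316 + 815*331) = -7*(-316 + 269765) = -7*269449 = -1886143)
(-1949801 + (-11 - 920)*(-426))*(748982/(-2501235) + K) = (-1949801 + (-11 - 920)*(-426))*(748982/(-2501235) - 1886143) = (-1949801 - 931*(-426))*(748982*(-1/2501235) - 1886143) = (-1949801 + 396606)*(-748982/2501235 - 1886143) = -1553195*(-4717687635587/2501235) = 1465497769431110093/500247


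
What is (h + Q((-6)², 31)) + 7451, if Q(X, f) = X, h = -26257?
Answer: -18770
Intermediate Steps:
(h + Q((-6)², 31)) + 7451 = (-26257 + (-6)²) + 7451 = (-26257 + 36) + 7451 = -26221 + 7451 = -18770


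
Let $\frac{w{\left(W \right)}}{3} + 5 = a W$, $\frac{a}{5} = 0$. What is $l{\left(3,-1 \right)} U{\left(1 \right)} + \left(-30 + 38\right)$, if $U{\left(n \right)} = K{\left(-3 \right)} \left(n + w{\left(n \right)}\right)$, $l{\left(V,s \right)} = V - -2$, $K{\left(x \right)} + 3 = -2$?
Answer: $358$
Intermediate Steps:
$K{\left(x \right)} = -5$ ($K{\left(x \right)} = -3 - 2 = -5$)
$a = 0$ ($a = 5 \cdot 0 = 0$)
$l{\left(V,s \right)} = 2 + V$ ($l{\left(V,s \right)} = V + 2 = 2 + V$)
$w{\left(W \right)} = -15$ ($w{\left(W \right)} = -15 + 3 \cdot 0 W = -15 + 3 \cdot 0 = -15 + 0 = -15$)
$U{\left(n \right)} = 75 - 5 n$ ($U{\left(n \right)} = - 5 \left(n - 15\right) = - 5 \left(-15 + n\right) = 75 - 5 n$)
$l{\left(3,-1 \right)} U{\left(1 \right)} + \left(-30 + 38\right) = \left(2 + 3\right) \left(75 - 5\right) + \left(-30 + 38\right) = 5 \left(75 - 5\right) + 8 = 5 \cdot 70 + 8 = 350 + 8 = 358$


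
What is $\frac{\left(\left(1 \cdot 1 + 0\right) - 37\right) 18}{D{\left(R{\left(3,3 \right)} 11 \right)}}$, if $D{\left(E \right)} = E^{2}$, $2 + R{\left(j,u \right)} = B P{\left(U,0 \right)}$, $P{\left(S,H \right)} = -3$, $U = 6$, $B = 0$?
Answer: $- \frac{162}{121} \approx -1.3388$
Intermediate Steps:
$R{\left(j,u \right)} = -2$ ($R{\left(j,u \right)} = -2 + 0 \left(-3\right) = -2 + 0 = -2$)
$\frac{\left(\left(1 \cdot 1 + 0\right) - 37\right) 18}{D{\left(R{\left(3,3 \right)} 11 \right)}} = \frac{\left(\left(1 \cdot 1 + 0\right) - 37\right) 18}{\left(\left(-2\right) 11\right)^{2}} = \frac{\left(\left(1 + 0\right) - 37\right) 18}{\left(-22\right)^{2}} = \frac{\left(1 - 37\right) 18}{484} = \left(-36\right) 18 \cdot \frac{1}{484} = \left(-648\right) \frac{1}{484} = - \frac{162}{121}$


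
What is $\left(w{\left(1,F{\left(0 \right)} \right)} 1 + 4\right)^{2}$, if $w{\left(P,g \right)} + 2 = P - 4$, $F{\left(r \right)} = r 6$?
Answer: $1$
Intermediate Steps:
$F{\left(r \right)} = 6 r$
$w{\left(P,g \right)} = -6 + P$ ($w{\left(P,g \right)} = -2 + \left(P - 4\right) = -2 + \left(-4 + P\right) = -6 + P$)
$\left(w{\left(1,F{\left(0 \right)} \right)} 1 + 4\right)^{2} = \left(\left(-6 + 1\right) 1 + 4\right)^{2} = \left(\left(-5\right) 1 + 4\right)^{2} = \left(-5 + 4\right)^{2} = \left(-1\right)^{2} = 1$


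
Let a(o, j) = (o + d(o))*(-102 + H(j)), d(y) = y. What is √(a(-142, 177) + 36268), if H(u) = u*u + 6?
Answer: 4*I*√552119 ≈ 2972.2*I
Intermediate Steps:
H(u) = 6 + u² (H(u) = u² + 6 = 6 + u²)
a(o, j) = 2*o*(-96 + j²) (a(o, j) = (o + o)*(-102 + (6 + j²)) = (2*o)*(-96 + j²) = 2*o*(-96 + j²))
√(a(-142, 177) + 36268) = √(2*(-142)*(-96 + 177²) + 36268) = √(2*(-142)*(-96 + 31329) + 36268) = √(2*(-142)*31233 + 36268) = √(-8870172 + 36268) = √(-8833904) = 4*I*√552119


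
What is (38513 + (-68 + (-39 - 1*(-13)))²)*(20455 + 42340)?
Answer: 2973280455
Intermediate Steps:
(38513 + (-68 + (-39 - 1*(-13)))²)*(20455 + 42340) = (38513 + (-68 + (-39 + 13))²)*62795 = (38513 + (-68 - 26)²)*62795 = (38513 + (-94)²)*62795 = (38513 + 8836)*62795 = 47349*62795 = 2973280455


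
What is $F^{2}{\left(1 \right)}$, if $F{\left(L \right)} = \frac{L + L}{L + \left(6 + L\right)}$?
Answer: $\frac{1}{16} \approx 0.0625$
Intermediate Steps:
$F{\left(L \right)} = \frac{2 L}{6 + 2 L}$
$F^{2}{\left(1 \right)} = \left(1 \frac{1}{3 + 1}\right)^{2} = \left(1 \cdot \frac{1}{4}\right)^{2} = \left(\frac{1}{4}\right)^{2} = \frac{1}{16}$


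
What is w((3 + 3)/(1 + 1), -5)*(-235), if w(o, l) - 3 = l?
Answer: 470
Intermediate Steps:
w(o, l) = 3 + l
w((3 + 3)/(1 + 1), -5)*(-235) = (3 - 5)*(-235) = -2*(-235) = 470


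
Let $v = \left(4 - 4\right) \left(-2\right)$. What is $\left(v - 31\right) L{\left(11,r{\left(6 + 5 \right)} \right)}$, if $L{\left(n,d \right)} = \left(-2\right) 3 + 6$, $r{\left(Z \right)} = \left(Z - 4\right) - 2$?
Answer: $0$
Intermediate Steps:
$r{\left(Z \right)} = -6 + Z$ ($r{\left(Z \right)} = \left(-4 + Z\right) - 2 = -6 + Z$)
$L{\left(n,d \right)} = 0$ ($L{\left(n,d \right)} = -6 + 6 = 0$)
$v = 0$ ($v = 0 \left(-2\right) = 0$)
$\left(v - 31\right) L{\left(11,r{\left(6 + 5 \right)} \right)} = \left(0 - 31\right) 0 = \left(-31\right) 0 = 0$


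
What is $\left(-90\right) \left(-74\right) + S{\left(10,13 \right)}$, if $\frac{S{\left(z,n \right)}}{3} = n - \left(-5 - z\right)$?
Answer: $6744$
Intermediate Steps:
$S{\left(z,n \right)} = 15 + 3 n + 3 z$ ($S{\left(z,n \right)} = 3 \left(n - \left(-5 - z\right)\right) = 3 \left(n + \left(5 + z\right)\right) = 3 \left(5 + n + z\right) = 15 + 3 n + 3 z$)
$\left(-90\right) \left(-74\right) + S{\left(10,13 \right)} = \left(-90\right) \left(-74\right) + \left(15 + 3 \cdot 13 + 3 \cdot 10\right) = 6660 + \left(15 + 39 + 30\right) = 6660 + 84 = 6744$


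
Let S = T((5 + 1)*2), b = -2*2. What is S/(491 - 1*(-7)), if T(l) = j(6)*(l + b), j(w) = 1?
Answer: 4/249 ≈ 0.016064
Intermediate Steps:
b = -4
T(l) = -4 + l (T(l) = 1*(l - 4) = 1*(-4 + l) = -4 + l)
S = 8 (S = -4 + (5 + 1)*2 = -4 + 6*2 = -4 + 12 = 8)
S/(491 - 1*(-7)) = 8/(491 - 1*(-7)) = 8/(491 + 7) = 8/498 = 8*(1/498) = 4/249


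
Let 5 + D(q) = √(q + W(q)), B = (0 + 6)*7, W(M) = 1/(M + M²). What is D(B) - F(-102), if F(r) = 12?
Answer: -17 + √136990518/1806 ≈ -10.519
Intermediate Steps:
B = 42 (B = 6*7 = 42)
D(q) = -5 + √(q + 1/(q*(1 + q)))
D(B) - F(-102) = (-5 + √((1 + 42²*(1 + 42))/(42*(1 + 42)))) - 1*12 = (-5 + √((1/42)*(1 + 1764*43)/43)) - 12 = (-5 + √((1/42)*(1/43)*(1 + 75852))) - 12 = (-5 + √((1/42)*(1/43)*75853)) - 12 = (-5 + √(75853/1806)) - 12 = (-5 + √136990518/1806) - 12 = -17 + √136990518/1806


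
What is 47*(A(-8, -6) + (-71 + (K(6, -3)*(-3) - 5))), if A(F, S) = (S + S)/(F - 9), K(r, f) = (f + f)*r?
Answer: 26132/17 ≈ 1537.2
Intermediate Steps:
K(r, f) = 2*f*r (K(r, f) = (2*f)*r = 2*f*r)
A(F, S) = 2*S/(-9 + F) (A(F, S) = (2*S)/(-9 + F) = 2*S/(-9 + F))
47*(A(-8, -6) + (-71 + (K(6, -3)*(-3) - 5))) = 47*(2*(-6)/(-9 - 8) + (-71 + ((2*(-3)*6)*(-3) - 5))) = 47*(2*(-6)/(-17) + (-71 + (-36*(-3) - 5))) = 47*(2*(-6)*(-1/17) + (-71 + (108 - 5))) = 47*(12/17 + (-71 + 103)) = 47*(12/17 + 32) = 47*(556/17) = 26132/17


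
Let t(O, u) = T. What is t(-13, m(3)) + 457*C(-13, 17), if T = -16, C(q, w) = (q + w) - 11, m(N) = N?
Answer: -3215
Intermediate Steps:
C(q, w) = -11 + q + w
t(O, u) = -16
t(-13, m(3)) + 457*C(-13, 17) = -16 + 457*(-11 - 13 + 17) = -16 + 457*(-7) = -16 - 3199 = -3215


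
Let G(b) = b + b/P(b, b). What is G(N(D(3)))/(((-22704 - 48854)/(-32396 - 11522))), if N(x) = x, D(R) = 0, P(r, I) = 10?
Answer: 0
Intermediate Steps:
G(b) = 11*b/10 (G(b) = b + b/10 = 11*b/10)
G(N(D(3)))/(((-22704 - 48854)/(-32396 - 11522))) = ((11/10)*0)/(((-22704 - 48854)/(-32396 - 11522))) = 0/((-71558/(-43918))) = 0/((-71558*(-1/43918))) = 0/(35779/21959) = 0*(21959/35779) = 0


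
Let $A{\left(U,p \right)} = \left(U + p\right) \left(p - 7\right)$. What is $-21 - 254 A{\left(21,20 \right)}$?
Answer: $-135403$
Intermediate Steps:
$A{\left(U,p \right)} = \left(-7 + p\right) \left(U + p\right)$ ($A{\left(U,p \right)} = \left(U + p\right) \left(-7 + p\right) = \left(-7 + p\right) \left(U + p\right)$)
$-21 - 254 A{\left(21,20 \right)} = -21 - 254 \left(20^{2} - 147 - 140 + 21 \cdot 20\right) = -21 - 254 \left(400 - 147 - 140 + 420\right) = -21 - 135382 = -135403$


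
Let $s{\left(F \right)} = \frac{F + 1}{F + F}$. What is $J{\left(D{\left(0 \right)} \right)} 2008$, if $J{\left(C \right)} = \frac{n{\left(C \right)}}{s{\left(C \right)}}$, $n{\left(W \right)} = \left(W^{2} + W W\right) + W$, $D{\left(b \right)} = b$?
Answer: $0$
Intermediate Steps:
$s{\left(F \right)} = \frac{1 + F}{2 F}$
$n{\left(W \right)} = W + 2 W^{2}$ ($n{\left(W \right)} = \left(W^{2} + W^{2}\right) + W = 2 W^{2} + W = W + 2 W^{2}$)
$J{\left(C \right)} = \frac{2 C^{2} \left(1 + 2 C\right)}{1 + C}$ ($J{\left(C \right)} = \frac{C \left(1 + 2 C\right)}{\frac{1}{2} \frac{1}{C} \left(1 + C\right)} = C \left(1 + 2 C\right) \frac{2 C}{1 + C} = \frac{2 C^{2} \left(1 + 2 C\right)}{1 + C}$)
$J{\left(D{\left(0 \right)} \right)} 2008 = \frac{0^{2} \left(2 + 4 \cdot 0\right)}{1 + 0} \cdot 2008 = \frac{0 \left(2 + 0\right)}{1} \cdot 2008 = 0 \cdot 1 \cdot 2 \cdot 2008 = 0 \cdot 2008 = 0$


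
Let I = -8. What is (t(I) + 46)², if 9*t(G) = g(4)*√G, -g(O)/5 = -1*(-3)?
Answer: 18844/9 - 920*I*√2/3 ≈ 2093.8 - 433.69*I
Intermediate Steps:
g(O) = -15 (g(O) = -(-5)*(-3) = -5*3 = -15)
t(G) = -5*√G/3 (t(G) = (-15*√G)/9 = -5*√G/3)
(t(I) + 46)² = (-10*I*√2/3 + 46)² = (46 - 10*I*√2/3)²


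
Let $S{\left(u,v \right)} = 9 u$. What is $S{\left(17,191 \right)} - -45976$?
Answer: $46129$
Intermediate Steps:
$S{\left(17,191 \right)} - -45976 = 9 \cdot 17 - -45976 = 153 + 45976 = 46129$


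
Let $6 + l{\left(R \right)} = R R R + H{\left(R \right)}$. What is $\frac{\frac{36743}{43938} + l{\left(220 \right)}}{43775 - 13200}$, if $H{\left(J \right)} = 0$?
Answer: $\frac{93570319423}{268680870} \approx 348.26$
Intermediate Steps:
$l{\left(R \right)} = -6 + R^{3}$ ($l{\left(R \right)} = -6 + \left(R R R + 0\right) = -6 + \left(R R^{2} + 0\right) = -6 + \left(R^{3} + 0\right) = -6 + R^{3}$)
$\frac{\frac{36743}{43938} + l{\left(220 \right)}}{43775 - 13200} = \frac{\frac{36743}{43938} - \left(6 - 220^{3}\right)}{43775 - 13200} = \frac{36743 \cdot \frac{1}{43938} + \left(-6 + 10648000\right)}{30575} = \left(\frac{36743}{43938} + 10647994\right) \frac{1}{30575} = \frac{467851597115}{43938} \cdot \frac{1}{30575} = \frac{93570319423}{268680870}$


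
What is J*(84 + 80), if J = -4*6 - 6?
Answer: -4920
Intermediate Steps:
J = -30 (J = -24 - 6 = -30)
J*(84 + 80) = -30*(84 + 80) = -30*164 = -4920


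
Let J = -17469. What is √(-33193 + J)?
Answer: I*√50662 ≈ 225.08*I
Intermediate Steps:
√(-33193 + J) = √(-33193 - 17469) = √(-50662) = I*√50662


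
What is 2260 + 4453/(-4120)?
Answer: 9306747/4120 ≈ 2258.9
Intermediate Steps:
2260 + 4453/(-4120) = 2260 + 4453*(-1/4120) = 2260 - 4453/4120 = 9306747/4120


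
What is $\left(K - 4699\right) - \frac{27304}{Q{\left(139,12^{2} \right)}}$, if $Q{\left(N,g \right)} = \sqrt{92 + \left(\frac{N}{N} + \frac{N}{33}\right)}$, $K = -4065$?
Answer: $-8764 - \frac{6826 \sqrt{26466}}{401} \approx -11533.0$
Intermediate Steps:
$Q{\left(N,g \right)} = \sqrt{93 + \frac{N}{33}}$ ($Q{\left(N,g \right)} = \sqrt{92 + \left(1 + N \frac{1}{33}\right)} = \sqrt{92 + \left(1 + \frac{N}{33}\right)} = \sqrt{93 + \frac{N}{33}}$)
$\left(K - 4699\right) - \frac{27304}{Q{\left(139,12^{2} \right)}} = \left(-4065 - 4699\right) - \frac{27304}{\frac{1}{33} \sqrt{101277 + 33 \cdot 139}} = -8764 - \frac{27304}{\frac{1}{33} \sqrt{101277 + 4587}} = -8764 - \frac{27304}{\frac{1}{33} \sqrt{105864}} = -8764 - \frac{27304}{\frac{1}{33} \cdot 2 \sqrt{26466}} = -8764 - \frac{27304}{\frac{2}{33} \sqrt{26466}} = -8764 - 27304 \frac{\sqrt{26466}}{1604} = -8764 - \frac{6826 \sqrt{26466}}{401}$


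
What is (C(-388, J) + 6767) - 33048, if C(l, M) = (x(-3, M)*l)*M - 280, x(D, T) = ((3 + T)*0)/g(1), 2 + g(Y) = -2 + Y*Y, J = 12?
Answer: -26561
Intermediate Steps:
g(Y) = -4 + Y² (g(Y) = -2 + (-2 + Y*Y) = -2 + (-2 + Y²) = -4 + Y²)
x(D, T) = 0 (x(D, T) = ((3 + T)*0)/(-4 + 1²) = 0/(-4 + 1) = 0/(-3) = 0*(-⅓) = 0)
C(l, M) = -280 (C(l, M) = (0*l)*M - 280 = 0*M - 280 = 0 - 280 = -280)
(C(-388, J) + 6767) - 33048 = (-280 + 6767) - 33048 = 6487 - 33048 = -26561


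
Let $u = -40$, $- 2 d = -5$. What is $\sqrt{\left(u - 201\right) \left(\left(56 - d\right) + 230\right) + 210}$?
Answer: $\frac{i \sqrt{272454}}{2} \approx 260.99 i$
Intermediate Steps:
$d = \frac{5}{2}$ ($d = \left(- \frac{1}{2}\right) \left(-5\right) = \frac{5}{2} \approx 2.5$)
$\sqrt{\left(u - 201\right) \left(\left(56 - d\right) + 230\right) + 210} = \sqrt{\left(-40 - 201\right) \left(\left(56 - \frac{5}{2}\right) + 230\right) + 210} = \sqrt{- 241 \left(\left(56 - \frac{5}{2}\right) + 230\right) + 210} = \sqrt{- 241 \left(\frac{107}{2} + 230\right) + 210} = \sqrt{\left(-241\right) \frac{567}{2} + 210} = \sqrt{- \frac{136647}{2} + 210} = \sqrt{- \frac{136227}{2}} = \frac{i \sqrt{272454}}{2}$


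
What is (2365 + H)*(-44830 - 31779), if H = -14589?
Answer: 936468416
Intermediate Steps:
(2365 + H)*(-44830 - 31779) = (2365 - 14589)*(-44830 - 31779) = -12224*(-76609) = 936468416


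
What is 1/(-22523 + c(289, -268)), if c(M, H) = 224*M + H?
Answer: 1/41945 ≈ 2.3841e-5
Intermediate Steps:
c(M, H) = H + 224*M
1/(-22523 + c(289, -268)) = 1/(-22523 + (-268 + 224*289)) = 1/(-22523 + (-268 + 64736)) = 1/(-22523 + 64468) = 1/41945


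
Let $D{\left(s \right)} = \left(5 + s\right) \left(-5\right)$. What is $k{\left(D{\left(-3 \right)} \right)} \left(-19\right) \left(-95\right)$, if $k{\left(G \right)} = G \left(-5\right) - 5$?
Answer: $81225$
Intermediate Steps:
$D{\left(s \right)} = -25 - 5 s$
$k{\left(G \right)} = -5 - 5 G$ ($k{\left(G \right)} = - 5 G - 5 = -5 - 5 G$)
$k{\left(D{\left(-3 \right)} \right)} \left(-19\right) \left(-95\right) = \left(-5 - 5 \left(-25 - -15\right)\right) \left(-19\right) \left(-95\right) = \left(-5 - 5 \left(-25 + 15\right)\right) \left(-19\right) \left(-95\right) = \left(-5 - -50\right) \left(-19\right) \left(-95\right) = \left(-5 + 50\right) \left(-19\right) \left(-95\right) = 45 \left(-19\right) \left(-95\right) = \left(-855\right) \left(-95\right) = 81225$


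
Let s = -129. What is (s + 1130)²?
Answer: 1002001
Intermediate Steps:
(s + 1130)² = (-129 + 1130)² = 1001² = 1002001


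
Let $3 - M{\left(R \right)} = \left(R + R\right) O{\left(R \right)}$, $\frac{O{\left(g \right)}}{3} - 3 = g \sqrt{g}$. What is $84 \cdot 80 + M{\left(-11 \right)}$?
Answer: $6921 - 726 i \sqrt{11} \approx 6921.0 - 2407.9 i$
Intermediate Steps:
$O{\left(g \right)} = 9 + 3 g^{\frac{3}{2}}$ ($O{\left(g \right)} = 9 + 3 g \sqrt{g} = 9 + 3 g^{\frac{3}{2}}$)
$M{\left(R \right)} = 3 - 2 R \left(9 + 3 R^{\frac{3}{2}}\right)$ ($M{\left(R \right)} = 3 - \left(R + R\right) \left(9 + 3 R^{\frac{3}{2}}\right) = 3 - 2 R \left(9 + 3 R^{\frac{3}{2}}\right)$)
$84 \cdot 80 + M{\left(-11 \right)} = 84 \cdot 80 - \left(-201 + 726 i \sqrt{11}\right) = 6720 + \left(3 + 198 - 6 \cdot 121 i \sqrt{11}\right) = 6720 + \left(3 + 198 - 726 i \sqrt{11}\right) = 6720 + \left(201 - 726 i \sqrt{11}\right) = 6921 - 726 i \sqrt{11}$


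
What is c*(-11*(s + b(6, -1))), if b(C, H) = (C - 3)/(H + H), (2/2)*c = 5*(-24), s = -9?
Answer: -13860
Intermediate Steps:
c = -120 (c = 5*(-24) = -120)
b(C, H) = (-3 + C)/(2*H) (b(C, H) = (-3 + C)/((2*H)) = (-3 + C)*(1/(2*H)) = (-3 + C)/(2*H))
c*(-11*(s + b(6, -1))) = -(-1320)*(-9 + (½)*(-3 + 6)/(-1)) = -(-1320)*(-9 + (½)*(-1)*3) = -(-1320)*(-9 - 3/2) = -(-1320)*(-21)/2 = -120*231/2 = -13860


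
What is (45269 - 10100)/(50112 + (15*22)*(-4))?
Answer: 617/856 ≈ 0.72079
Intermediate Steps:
(45269 - 10100)/(50112 + (15*22)*(-4)) = 35169/(50112 + 330*(-4)) = 35169/(50112 - 1320) = 35169/48792 = 35169*(1/48792) = 617/856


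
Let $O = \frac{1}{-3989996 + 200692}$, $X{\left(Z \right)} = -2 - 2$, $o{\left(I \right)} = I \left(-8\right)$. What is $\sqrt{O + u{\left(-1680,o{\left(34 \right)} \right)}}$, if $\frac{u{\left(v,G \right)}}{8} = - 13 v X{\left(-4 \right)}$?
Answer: $\frac{i \sqrt{2508773869828510846}}{1894652} \approx 835.99 i$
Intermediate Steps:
$o{\left(I \right)} = - 8 I$
$X{\left(Z \right)} = -4$
$O = - \frac{1}{3789304}$ ($O = \frac{1}{-3789304} = - \frac{1}{3789304} \approx -2.639 \cdot 10^{-7}$)
$u{\left(v,G \right)} = 416 v$ ($u{\left(v,G \right)} = 8 - 13 v \left(-4\right) = 8 \cdot 52 v = 416 v$)
$\sqrt{O + u{\left(-1680,o{\left(34 \right)} \right)}} = \sqrt{- \frac{1}{3789304} + 416 \left(-1680\right)} = \sqrt{- \frac{1}{3789304} - 698880} = \sqrt{- \frac{2648268779521}{3789304}} = \frac{i \sqrt{2508773869828510846}}{1894652}$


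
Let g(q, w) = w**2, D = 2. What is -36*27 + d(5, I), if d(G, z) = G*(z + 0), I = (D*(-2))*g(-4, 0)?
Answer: -972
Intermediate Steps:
I = 0 (I = (2*(-2))*0**2 = -4*0 = 0)
d(G, z) = G*z
-36*27 + d(5, I) = -36*27 + 5*0 = -972 + 0 = -972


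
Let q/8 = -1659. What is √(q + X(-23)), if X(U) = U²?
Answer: I*√12743 ≈ 112.88*I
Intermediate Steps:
q = -13272 (q = 8*(-1659) = -13272)
√(q + X(-23)) = √(-13272 + (-23)²) = √(-13272 + 529) = √(-12743) = I*√12743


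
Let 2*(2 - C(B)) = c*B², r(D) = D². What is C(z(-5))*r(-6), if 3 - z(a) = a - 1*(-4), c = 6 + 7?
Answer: -3672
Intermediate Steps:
c = 13
z(a) = -1 - a (z(a) = 3 - (a - 1*(-4)) = 3 - (a + 4) = 3 - (4 + a) = 3 + (-4 - a) = -1 - a)
C(B) = 2 - 13*B²/2
C(z(-5))*r(-6) = (2 - 13*(-1 - 1*(-5))²/2)*(-6)² = (2 - 13*(-1 + 5)²/2)*36 = (2 - 13/2*4²)*36 = (2 - 13/2*16)*36 = (2 - 104)*36 = -102*36 = -3672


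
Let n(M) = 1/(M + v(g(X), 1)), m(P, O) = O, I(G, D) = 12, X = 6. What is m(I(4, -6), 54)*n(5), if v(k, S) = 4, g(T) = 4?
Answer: 6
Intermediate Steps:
n(M) = 1/(4 + M) (n(M) = 1/(M + 4) = 1/(4 + M))
m(I(4, -6), 54)*n(5) = 54/(4 + 5) = 54/9 = 54*(⅑) = 6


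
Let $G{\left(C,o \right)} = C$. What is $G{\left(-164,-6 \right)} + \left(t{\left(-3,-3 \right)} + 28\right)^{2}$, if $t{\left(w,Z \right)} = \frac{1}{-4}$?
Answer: $\frac{9697}{16} \approx 606.06$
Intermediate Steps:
$t{\left(w,Z \right)} = - \frac{1}{4}$
$G{\left(-164,-6 \right)} + \left(t{\left(-3,-3 \right)} + 28\right)^{2} = -164 + \left(- \frac{1}{4} + 28\right)^{2} = -164 + \left(\frac{111}{4}\right)^{2} = -164 + \frac{12321}{16} = \frac{9697}{16}$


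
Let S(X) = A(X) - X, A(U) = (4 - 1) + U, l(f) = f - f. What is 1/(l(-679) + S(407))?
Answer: ⅓ ≈ 0.33333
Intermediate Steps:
l(f) = 0
A(U) = 3 + U
S(X) = 3 (S(X) = (3 + X) - X = 3)
1/(l(-679) + S(407)) = 1/(0 + 3) = 1/3 = ⅓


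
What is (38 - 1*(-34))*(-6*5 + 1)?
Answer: -2088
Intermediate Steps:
(38 - 1*(-34))*(-6*5 + 1) = (38 + 34)*(-30 + 1) = 72*(-29) = -2088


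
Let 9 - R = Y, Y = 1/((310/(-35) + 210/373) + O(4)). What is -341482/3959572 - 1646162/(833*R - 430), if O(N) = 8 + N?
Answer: -31545857069447221/131072383479594 ≈ -240.68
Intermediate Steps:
Y = 2611/9676 (Y = 1/((310/(-35) + 210/373) + (8 + 4)) = 1/((310*(-1/35) + 210*(1/373)) + 12) = 1/((-62/7 + 210/373) + 12) = 1/(-21656/2611 + 12) = 1/(9676/2611) = 2611/9676 ≈ 0.26984)
R = 84473/9676 (R = 9 - 1*2611/9676 = 9 - 2611/9676 = 84473/9676 ≈ 8.7302)
-341482/3959572 - 1646162/(833*R - 430) = -341482/3959572 - 1646162/(833*(84473/9676) - 430) = -341482*1/3959572 - 1646162/(70366009/9676 - 430) = -170741/1979786 - 1646162/66205329/9676 = -170741/1979786 - 1646162*9676/66205329 = -170741/1979786 - 15928263512/66205329 = -31545857069447221/131072383479594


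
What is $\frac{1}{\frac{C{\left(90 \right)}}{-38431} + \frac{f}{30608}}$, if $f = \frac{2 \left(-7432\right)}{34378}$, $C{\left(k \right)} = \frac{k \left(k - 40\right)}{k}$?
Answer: $- \frac{2527419096134}{3323958099} \approx -760.36$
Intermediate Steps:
$C{\left(k \right)} = -40 + k$ ($C{\left(k \right)} = \frac{k \left(-40 + k\right)}{k} = -40 + k$)
$f = - \frac{7432}{17189}$ ($f = \left(-14864\right) \frac{1}{34378} = - \frac{7432}{17189} \approx -0.43237$)
$\frac{1}{\frac{C{\left(90 \right)}}{-38431} + \frac{f}{30608}} = \frac{1}{\frac{-40 + 90}{-38431} - \frac{7432}{17189 \cdot 30608}} = \frac{1}{50 \left(- \frac{1}{38431}\right) - \frac{929}{65765114}} = \frac{1}{- \frac{50}{38431} - \frac{929}{65765114}} = \frac{1}{- \frac{3323958099}{2527419096134}} = - \frac{2527419096134}{3323958099}$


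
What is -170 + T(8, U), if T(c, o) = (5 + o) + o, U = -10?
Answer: -185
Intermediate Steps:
T(c, o) = 5 + 2*o
-170 + T(8, U) = -170 + (5 + 2*(-10)) = -170 + (5 - 20) = -170 - 15 = -185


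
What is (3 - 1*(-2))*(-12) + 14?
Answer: -46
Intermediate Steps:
(3 - 1*(-2))*(-12) + 14 = (3 + 2)*(-12) + 14 = 5*(-12) + 14 = -60 + 14 = -46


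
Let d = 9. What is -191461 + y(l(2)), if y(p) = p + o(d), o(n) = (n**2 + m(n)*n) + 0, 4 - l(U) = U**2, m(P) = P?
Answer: -191299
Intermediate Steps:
l(U) = 4 - U**2
o(n) = 2*n**2 (o(n) = (n**2 + n*n) + 0 = (n**2 + n**2) + 0 = 2*n**2 + 0 = 2*n**2)
y(p) = 162 + p (y(p) = p + 2*9**2 = p + 2*81 = p + 162 = 162 + p)
-191461 + y(l(2)) = -191461 + (162 + (4 - 1*2**2)) = -191461 + (162 + (4 - 1*4)) = -191461 + (162 + (4 - 4)) = -191461 + (162 + 0) = -191461 + 162 = -191299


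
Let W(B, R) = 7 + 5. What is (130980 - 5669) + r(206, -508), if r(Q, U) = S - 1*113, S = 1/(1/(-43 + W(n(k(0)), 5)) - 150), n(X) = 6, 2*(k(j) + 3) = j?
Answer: 582295867/4651 ≈ 1.2520e+5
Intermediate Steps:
k(j) = -3 + j/2
W(B, R) = 12
S = -31/4651 (S = 1/(1/(-43 + 12) - 150) = 1/(1/(-31) - 150) = 1/(-1/31 - 150) = 1/(-4651/31) = -31/4651 ≈ -0.0066652)
r(Q, U) = -525594/4651 (r(Q, U) = -31/4651 - 1*113 = -31/4651 - 113 = -525594/4651)
(130980 - 5669) + r(206, -508) = (130980 - 5669) - 525594/4651 = 125311 - 525594/4651 = 582295867/4651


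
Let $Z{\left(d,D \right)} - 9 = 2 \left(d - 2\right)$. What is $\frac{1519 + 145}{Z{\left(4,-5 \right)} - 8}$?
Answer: $\frac{1664}{5} \approx 332.8$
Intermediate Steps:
$Z{\left(d,D \right)} = 5 + 2 d$ ($Z{\left(d,D \right)} = 9 + 2 \left(d - 2\right) = 9 + 2 \left(-2 + d\right) = 9 + \left(-4 + 2 d\right) = 5 + 2 d$)
$\frac{1519 + 145}{Z{\left(4,-5 \right)} - 8} = \frac{1519 + 145}{\left(5 + 2 \cdot 4\right) - 8} = \frac{1}{\left(5 + 8\right) - 8} \cdot 1664 = \frac{1}{13 - 8} \cdot 1664 = \frac{1}{5} \cdot 1664 = \frac{1664}{5}$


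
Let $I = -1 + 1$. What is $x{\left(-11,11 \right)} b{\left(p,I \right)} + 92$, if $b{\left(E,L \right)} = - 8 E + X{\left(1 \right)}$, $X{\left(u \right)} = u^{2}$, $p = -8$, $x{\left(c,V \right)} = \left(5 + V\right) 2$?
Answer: $2172$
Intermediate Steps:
$x{\left(c,V \right)} = 10 + 2 V$
$I = 0$
$b{\left(E,L \right)} = 1 - 8 E$ ($b{\left(E,L \right)} = - 8 E + 1^{2} = - 8 E + 1 = 1 - 8 E$)
$x{\left(-11,11 \right)} b{\left(p,I \right)} + 92 = \left(10 + 2 \cdot 11\right) \left(1 - -64\right) + 92 = \left(10 + 22\right) \left(1 + 64\right) + 92 = 32 \cdot 65 + 92 = 2080 + 92 = 2172$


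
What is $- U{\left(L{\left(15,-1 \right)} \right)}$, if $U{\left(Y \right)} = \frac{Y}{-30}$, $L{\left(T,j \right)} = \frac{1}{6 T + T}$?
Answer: $\frac{1}{3150} \approx 0.00031746$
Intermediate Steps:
$L{\left(T,j \right)} = \frac{1}{7 T}$
$U{\left(Y \right)} = - \frac{Y}{30}$ ($U{\left(Y \right)} = Y \left(- \frac{1}{30}\right) = - \frac{Y}{30}$)
$- U{\left(L{\left(15,-1 \right)} \right)} = - \frac{\left(-1\right) \frac{1}{7 \cdot 15}}{30} = - \frac{\left(-1\right) \frac{1}{7} \cdot \frac{1}{15}}{30} = - \frac{-1}{30 \cdot 105} = \left(-1\right) \left(- \frac{1}{3150}\right) = \frac{1}{3150}$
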